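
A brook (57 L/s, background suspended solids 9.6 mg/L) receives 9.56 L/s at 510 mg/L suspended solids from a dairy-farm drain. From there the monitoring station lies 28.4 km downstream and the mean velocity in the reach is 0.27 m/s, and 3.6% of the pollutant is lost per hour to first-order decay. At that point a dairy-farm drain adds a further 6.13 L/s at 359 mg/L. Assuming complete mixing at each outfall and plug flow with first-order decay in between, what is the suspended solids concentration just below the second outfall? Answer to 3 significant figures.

55.8 mg/L

Mixed concentration C = ΣQC/ΣQ = (57.00·9.600 + 9.560·510.0) / 66.56 = 5423/66.56 = 81.47 mg/L; combined flow 66.56 L/s.
Travel time t = 28.4·1000 / 0.27 = 105200 s = 29.22 h.
3.6%/h lost → k = −ln(1 − 0.036) = 0.03666 h⁻¹.
After decay, C = 81.47 × e^(−kt) = 81.47 × 0.3426 = 27.91 mg/L.
Second outfall: C = (66.56·27.91 + 6.130·359.0)/72.69 = 55.83 mg/L.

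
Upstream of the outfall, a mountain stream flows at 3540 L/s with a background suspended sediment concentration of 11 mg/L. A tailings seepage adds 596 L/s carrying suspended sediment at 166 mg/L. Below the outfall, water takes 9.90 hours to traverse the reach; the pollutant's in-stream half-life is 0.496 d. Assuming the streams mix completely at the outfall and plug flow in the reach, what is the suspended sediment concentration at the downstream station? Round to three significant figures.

18.7 mg/L

After mixing, C = (3540·11.00 + 596.0·166.0) / 4136 = 137900/4136 = 33.34 mg/L.
Half-life 0.496 d → k = ln 2 / 0.496 = 1.397 d⁻¹.
First-order decay: C = 33.34·exp(−k·t) = 33.34·0.5619 = 18.73 mg/L.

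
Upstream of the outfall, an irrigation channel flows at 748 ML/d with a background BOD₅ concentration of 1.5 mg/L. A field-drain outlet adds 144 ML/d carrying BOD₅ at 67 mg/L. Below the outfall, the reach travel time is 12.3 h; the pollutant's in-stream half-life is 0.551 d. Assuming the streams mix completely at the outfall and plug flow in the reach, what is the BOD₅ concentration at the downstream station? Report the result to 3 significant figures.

After mixing, C = (748.0·1.500 + 144.0·67.00) / 892.0 = 10770/892.0 = 12.07 mg/L.
Half-life 0.551 d → k = ln 2 / 0.551 = 1.258 d⁻¹.
First-order decay: C = 12.07·exp(−k·t) = 12.07·0.5248 = 6.337 mg/L.

6.34 mg/L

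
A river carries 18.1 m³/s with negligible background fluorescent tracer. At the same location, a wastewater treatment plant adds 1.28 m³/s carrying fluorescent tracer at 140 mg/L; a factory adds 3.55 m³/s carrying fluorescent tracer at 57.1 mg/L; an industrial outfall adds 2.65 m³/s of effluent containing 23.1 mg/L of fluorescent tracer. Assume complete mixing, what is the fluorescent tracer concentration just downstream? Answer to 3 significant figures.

Conservation of mass: C = (18.10·0 + 1.280·140.0 + 3.550·57.10 + 2.650·23.10) / 25.58 = 443.1/25.58 = 17.32 mg/L.

17.3 mg/L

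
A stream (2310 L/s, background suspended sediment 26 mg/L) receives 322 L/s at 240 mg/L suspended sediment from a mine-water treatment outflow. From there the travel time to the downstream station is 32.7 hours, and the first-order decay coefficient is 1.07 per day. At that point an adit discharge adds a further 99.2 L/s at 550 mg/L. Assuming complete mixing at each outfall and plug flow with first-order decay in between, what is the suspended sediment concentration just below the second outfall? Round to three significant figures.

After mixing, C = (2310·26.00 + 322.0·240.0) / 2632 = 137300/2632 = 52.18 mg/L; combined flow 2632 L/s.
Applying C = C₀e^(−kt): 52.18 × 0.2327 = 12.14 mg/L.
At the second outfall, C = (2632·12.14 + 99.20·550.0) / (2632 + 99.20) = 31.68 mg/L.

31.7 mg/L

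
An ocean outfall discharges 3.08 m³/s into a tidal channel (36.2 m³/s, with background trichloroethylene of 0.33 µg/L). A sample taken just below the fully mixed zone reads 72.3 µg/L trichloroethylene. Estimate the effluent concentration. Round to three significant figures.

918 µg/L

Mass balance: 36.20·0.3300 + 3.080·Cₑ = 39.28·72.30
→ Cₑ = (39.28·72.30 − 36.20·0.3300) / 3.080 = 918.2 µg/L.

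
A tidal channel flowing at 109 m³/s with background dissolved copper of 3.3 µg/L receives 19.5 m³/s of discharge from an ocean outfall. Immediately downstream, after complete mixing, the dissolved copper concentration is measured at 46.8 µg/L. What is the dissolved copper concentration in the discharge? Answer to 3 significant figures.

290 µg/L

Mass balance: 109.0·3.300 + 19.50·Cₑ = 128.5·46.80
→ Cₑ = (128.5·46.80 − 109.0·3.300) / 19.50 = 290.0 µg/L.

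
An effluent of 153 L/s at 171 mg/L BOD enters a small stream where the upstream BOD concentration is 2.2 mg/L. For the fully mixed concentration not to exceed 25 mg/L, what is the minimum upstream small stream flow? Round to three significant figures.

980 L/s

Set C_mix = 25: (Q·2.200 + 153.0·171.0) / (Q + 153.0) = 25
→ Q = 153.0·(171.0 − 25)/(25 − 2.200) = 979.7 L/s.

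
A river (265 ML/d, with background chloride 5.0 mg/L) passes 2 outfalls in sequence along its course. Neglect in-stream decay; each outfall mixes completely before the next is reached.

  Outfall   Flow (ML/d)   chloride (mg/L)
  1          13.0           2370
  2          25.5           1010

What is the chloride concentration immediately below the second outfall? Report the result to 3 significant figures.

Outfall 1: combined Q = 278.0 ML/d; C = (265.0·5.000 + 13.00·2370)/278.0 = 115.6 mg/L.
Outfall 2: combined Q = 303.5 ML/d; C = (278.0·115.6 + 25.50·1010)/303.5 = 190.7 mg/L.

191 mg/L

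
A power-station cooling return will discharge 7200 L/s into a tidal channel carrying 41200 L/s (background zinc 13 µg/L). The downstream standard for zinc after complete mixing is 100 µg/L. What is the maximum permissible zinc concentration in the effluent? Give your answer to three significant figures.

At the limit, (Qr·Cr + Qe·Cₑ)/(Qr + Qe) = 100:
Cₑ = (48400·100 − 41200·13.00) / 7200 = 597.8 µg/L.

598 µg/L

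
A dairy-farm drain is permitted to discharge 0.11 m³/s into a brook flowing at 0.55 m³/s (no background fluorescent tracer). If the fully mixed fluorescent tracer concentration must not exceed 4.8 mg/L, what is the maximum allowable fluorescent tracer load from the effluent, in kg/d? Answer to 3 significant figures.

Mass balance at the limit: 0.5500·0 + 0.1100·Cₑ = 0.6600·4.8 → Cₑ = 28.80 mg/L.
Load = 0.1100 m³/s × 28.80 g/m³ × 86 400 s/d = 273.7 kg/d.

274 kg/d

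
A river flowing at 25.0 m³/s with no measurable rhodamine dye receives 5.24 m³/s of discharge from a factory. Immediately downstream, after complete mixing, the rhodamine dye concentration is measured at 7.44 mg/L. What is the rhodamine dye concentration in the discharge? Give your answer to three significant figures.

42.9 mg/L

Mass balance: 25.00·0 + 5.240·Cₑ = 30.24·7.440
→ Cₑ = (30.24·7.440 − 25.00·0) / 5.240 = 42.94 mg/L.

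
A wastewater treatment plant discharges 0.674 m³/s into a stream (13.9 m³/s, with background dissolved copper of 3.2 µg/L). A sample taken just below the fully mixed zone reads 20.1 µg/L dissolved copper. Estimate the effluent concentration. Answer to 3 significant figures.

369 µg/L

Mass balance: 13.90·3.200 + 0.6740·Cₑ = 14.57·20.10
→ Cₑ = (14.57·20.10 − 13.90·3.200) / 0.6740 = 368.6 µg/L.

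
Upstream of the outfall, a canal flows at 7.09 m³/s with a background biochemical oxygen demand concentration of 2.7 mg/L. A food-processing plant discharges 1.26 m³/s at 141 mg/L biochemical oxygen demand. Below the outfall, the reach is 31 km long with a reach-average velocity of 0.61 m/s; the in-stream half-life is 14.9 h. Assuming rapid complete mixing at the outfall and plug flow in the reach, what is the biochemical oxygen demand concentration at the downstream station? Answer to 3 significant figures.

Mass balance: C = (7.090·2.700 + 1.260·141.0) / 8.350 = 196.8/8.350 = 23.57 mg/L.
Travel time t = 31·1000 / 0.61 = 50820 s = 14.12 h.
Half-life 14.9 h → k = ln 2 / 14.9 = 0.04652 h⁻¹ = 1.116 d⁻¹.
First-order decay: C = 23.57·exp(−k·t) = 23.57·0.5186 = 12.22 mg/L.

12.2 mg/L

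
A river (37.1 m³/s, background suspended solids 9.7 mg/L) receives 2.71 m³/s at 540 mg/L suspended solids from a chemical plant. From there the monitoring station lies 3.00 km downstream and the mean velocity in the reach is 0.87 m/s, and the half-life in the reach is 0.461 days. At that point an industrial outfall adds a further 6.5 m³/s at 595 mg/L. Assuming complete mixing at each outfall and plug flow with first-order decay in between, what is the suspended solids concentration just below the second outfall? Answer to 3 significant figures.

121 mg/L

After mixing, C = (37.10·9.700 + 2.710·540.0) / 39.81 = 1823/39.81 = 45.80 mg/L; combined flow 39.81 m³/s.
Travel time t = 3.00·1000 / 0.87 = 3448 s = 0.9579 h.
Half-life 0.461 d → k = ln 2 / 0.461 = 1.504 d⁻¹.
Decay over the reach: 45.80·exp(−kt) = 45.80·0.9418 = 43.13 mg/L.
Second outfall: C = (39.81·43.13 + 6.500·595.0)/46.31 = 120.6 mg/L.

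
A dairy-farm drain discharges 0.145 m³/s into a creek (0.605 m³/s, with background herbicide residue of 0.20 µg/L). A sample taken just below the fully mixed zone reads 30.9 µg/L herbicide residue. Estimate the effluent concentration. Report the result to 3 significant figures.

159 µg/L

Mass balance: 0.6050·0.2000 + 0.1450·Cₑ = 0.7500·30.90
→ Cₑ = (0.7500·30.90 − 0.6050·0.2000) / 0.1450 = 159.0 µg/L.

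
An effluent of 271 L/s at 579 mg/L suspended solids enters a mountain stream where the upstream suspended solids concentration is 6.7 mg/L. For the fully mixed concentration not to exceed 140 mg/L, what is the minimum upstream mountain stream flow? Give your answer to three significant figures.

892 L/s

Set C_mix = 140: (Q·6.700 + 271.0·579.0) / (Q + 271.0) = 140
→ Q = 271.0·(579.0 − 140)/(140 − 6.700) = 892.5 L/s.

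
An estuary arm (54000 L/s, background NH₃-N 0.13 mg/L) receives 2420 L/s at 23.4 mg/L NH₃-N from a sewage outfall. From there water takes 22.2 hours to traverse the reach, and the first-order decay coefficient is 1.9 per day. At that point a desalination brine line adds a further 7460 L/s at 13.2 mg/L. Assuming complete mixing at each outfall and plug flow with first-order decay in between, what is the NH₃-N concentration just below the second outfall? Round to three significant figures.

1.71 mg/L

Conservation of mass: C = (54000·0.1300 + 2420·23.40) / 56420 = 63650/56420 = 1.128 mg/L; combined flow 56420 L/s.
First-order decay: C = 1.128·exp(−k·t) = 1.128·0.1725 = 0.1946 mg/L.
Second outfall: C = (56420·0.1946 + 7460·13.20)/63880 = 1.713 mg/L.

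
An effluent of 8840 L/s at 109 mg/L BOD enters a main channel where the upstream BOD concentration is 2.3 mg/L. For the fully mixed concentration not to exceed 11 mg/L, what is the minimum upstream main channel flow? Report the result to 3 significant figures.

99600 L/s

Set C_mix = 11: (Q·2.300 + 8840·109.0) / (Q + 8840) = 11
→ Q = 8840·(109.0 − 11)/(11 − 2.300) = 99580 L/s.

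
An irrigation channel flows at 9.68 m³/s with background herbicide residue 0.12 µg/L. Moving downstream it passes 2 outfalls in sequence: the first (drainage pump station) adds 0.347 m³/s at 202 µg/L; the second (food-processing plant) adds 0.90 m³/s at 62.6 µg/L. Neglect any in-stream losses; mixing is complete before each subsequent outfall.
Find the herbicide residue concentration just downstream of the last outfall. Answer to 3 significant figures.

11.7 µg/L

After outfall 1: Q = 9.680 + 0.3470 = 10.03 m³/s; C = (9.680·0.1200 + 0.3470·202.0)/10.03 = 7.106 µg/L.
After outfall 2: Q = 10.03 + 0.9000 = 10.93 m³/s; C = (10.03·7.106 + 0.9000·62.60)/10.93 = 11.68 µg/L.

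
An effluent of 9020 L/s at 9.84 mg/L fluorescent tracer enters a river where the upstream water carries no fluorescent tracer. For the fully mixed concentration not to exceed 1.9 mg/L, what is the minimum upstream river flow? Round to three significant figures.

Set C_mix = 1.9: (Q·0 + 9020·9.840) / (Q + 9020) = 1.9
→ Q = 9020·(9.840 − 1.9)/(1.9 − 0) = 37690 L/s.

37700 L/s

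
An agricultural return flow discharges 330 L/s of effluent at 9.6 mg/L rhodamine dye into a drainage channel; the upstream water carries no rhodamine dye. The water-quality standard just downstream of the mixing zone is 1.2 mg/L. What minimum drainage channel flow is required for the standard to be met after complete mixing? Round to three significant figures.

Set C_mix = 1.2: (Q·0 + 330.0·9.600) / (Q + 330.0) = 1.2
→ Q = 330.0·(9.600 − 1.2)/(1.2 − 0) = 2310 L/s.

2310 L/s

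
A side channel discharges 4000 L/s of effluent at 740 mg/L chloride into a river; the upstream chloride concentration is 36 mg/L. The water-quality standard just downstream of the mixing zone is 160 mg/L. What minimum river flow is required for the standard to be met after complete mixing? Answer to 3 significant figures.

Set C_mix = 160: (Q·36.00 + 4000·740.0) / (Q + 4000) = 160
→ Q = 4000·(740.0 − 160)/(160 − 36.00) = 18710 L/s.

18700 L/s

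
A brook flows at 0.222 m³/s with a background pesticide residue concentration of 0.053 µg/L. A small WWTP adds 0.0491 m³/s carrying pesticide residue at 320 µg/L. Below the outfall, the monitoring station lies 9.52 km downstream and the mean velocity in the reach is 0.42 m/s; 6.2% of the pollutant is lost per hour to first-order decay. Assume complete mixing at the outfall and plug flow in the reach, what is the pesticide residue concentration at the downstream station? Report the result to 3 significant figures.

Mass balance: C = (0.2220·0.05300 + 0.04910·320.0) / 0.2711 = 15.72/0.2711 = 58.00 µg/L.
Travel time t = 9.52·1000 / 0.42 = 22670 s = 6.296 h.
6.2%/h lost → k = −ln(1 − 0.062) = 0.06401 h⁻¹.
After decay, C = 58.00 × e^(−kt) = 58.00 × 0.6683 = 38.76 µg/L.

38.8 µg/L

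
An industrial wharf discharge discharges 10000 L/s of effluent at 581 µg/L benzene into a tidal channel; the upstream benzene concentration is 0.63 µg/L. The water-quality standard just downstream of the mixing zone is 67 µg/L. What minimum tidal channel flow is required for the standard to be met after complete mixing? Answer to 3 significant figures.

Set C_mix = 67: (Q·0.6300 + 10000·581.0) / (Q + 10000) = 67
→ Q = 10000·(581.0 − 67)/(67 − 0.6300) = 77440 L/s.

77400 L/s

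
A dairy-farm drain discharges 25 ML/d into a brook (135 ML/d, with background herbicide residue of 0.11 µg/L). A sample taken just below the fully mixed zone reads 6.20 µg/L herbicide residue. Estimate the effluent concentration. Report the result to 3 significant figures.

Mass balance: 135.0·0.1100 + 25.00·Cₑ = 160.0·6.200
→ Cₑ = (160.0·6.200 − 135.0·0.1100) / 25.00 = 39.09 µg/L.

39.1 µg/L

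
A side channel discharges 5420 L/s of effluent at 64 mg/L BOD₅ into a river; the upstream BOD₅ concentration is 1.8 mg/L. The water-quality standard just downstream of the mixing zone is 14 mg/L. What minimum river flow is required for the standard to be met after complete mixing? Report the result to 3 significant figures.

22200 L/s

Set C_mix = 14: (Q·1.800 + 5420·64.00) / (Q + 5420) = 14
→ Q = 5420·(64.00 − 14)/(14 − 1.800) = 22210 L/s.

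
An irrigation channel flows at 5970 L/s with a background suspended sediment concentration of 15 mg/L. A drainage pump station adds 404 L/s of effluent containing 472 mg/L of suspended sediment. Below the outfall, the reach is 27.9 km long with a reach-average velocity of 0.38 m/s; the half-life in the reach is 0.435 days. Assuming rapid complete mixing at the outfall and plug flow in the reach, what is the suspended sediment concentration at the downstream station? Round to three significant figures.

11.4 mg/L

Conservation of mass: C = (5970·15.00 + 404.0·472.0) / 6374 = 280200/6374 = 43.97 mg/L.
Travel time t = 27.9·1000 / 0.38 = 73420 s = 20.39 h.
Half-life 0.435 d → k = ln 2 / 0.435 = 1.593 d⁻¹.
Decay over the reach: 43.97·exp(−kt) = 43.97·0.2582 = 11.35 mg/L.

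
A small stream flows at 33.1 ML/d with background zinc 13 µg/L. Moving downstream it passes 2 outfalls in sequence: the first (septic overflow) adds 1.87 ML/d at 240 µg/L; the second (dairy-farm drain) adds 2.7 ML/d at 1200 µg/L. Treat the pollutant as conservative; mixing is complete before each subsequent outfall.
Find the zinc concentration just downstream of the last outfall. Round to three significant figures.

Below outfall 1: Q → 34.97 ML/d, C = (33.10·13.00 + 1.870·240.0)/34.97 = 25.14 µg/L.
Below outfall 2: Q → 37.67 ML/d, C = (34.97·25.14 + 2.700·1200)/37.67 = 109.3 µg/L.

109 µg/L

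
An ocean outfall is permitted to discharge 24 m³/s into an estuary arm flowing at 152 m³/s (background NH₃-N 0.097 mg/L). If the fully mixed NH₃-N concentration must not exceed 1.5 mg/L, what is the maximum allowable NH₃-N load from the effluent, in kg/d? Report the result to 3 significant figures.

Mass balance at the limit: 152.0·0.09700 + 24.00·Cₑ = 176.0·1.5 → Cₑ = 10.39 mg/L.
Load = 24.00 m³/s × 10.39 g/m³ × 86 400 s/d = 21540 kg/d.

21500 kg/d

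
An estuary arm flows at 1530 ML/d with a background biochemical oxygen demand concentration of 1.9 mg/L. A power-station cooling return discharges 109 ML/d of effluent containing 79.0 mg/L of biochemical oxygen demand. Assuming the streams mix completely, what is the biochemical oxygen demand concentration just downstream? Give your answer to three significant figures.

After mixing, C = (1530·1.900 + 109.0·79.00) / 1639 = 11520/1639 = 7.027 mg/L.

7.03 mg/L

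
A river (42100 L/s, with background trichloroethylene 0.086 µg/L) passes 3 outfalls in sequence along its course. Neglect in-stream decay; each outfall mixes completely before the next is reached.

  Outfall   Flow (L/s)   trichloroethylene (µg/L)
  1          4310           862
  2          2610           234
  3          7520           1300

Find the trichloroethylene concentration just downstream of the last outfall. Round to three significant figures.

249 µg/L

After outfall 1: Q = 42100 + 4310 = 46410 L/s; C = (42100·0.08600 + 4310·862.0)/46410 = 80.13 µg/L.
After outfall 2: Q = 46410 + 2610 = 49020 L/s; C = (46410·80.13 + 2610·234.0)/49020 = 88.32 µg/L.
After outfall 3: Q = 49020 + 7520 = 56540 L/s; C = (49020·88.32 + 7520·1300)/56540 = 249.5 µg/L.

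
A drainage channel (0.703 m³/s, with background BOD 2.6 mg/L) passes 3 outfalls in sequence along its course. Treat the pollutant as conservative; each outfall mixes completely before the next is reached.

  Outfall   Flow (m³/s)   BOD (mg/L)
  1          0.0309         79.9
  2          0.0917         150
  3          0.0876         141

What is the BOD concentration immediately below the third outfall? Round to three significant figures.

After outfall 1: Q = 0.7030 + 0.03090 = 0.7339 m³/s; C = (0.7030·2.600 + 0.03090·79.90)/0.7339 = 5.855 mg/L.
After outfall 2: Q = 0.7339 + 0.09170 = 0.8256 m³/s; C = (0.7339·5.855 + 0.09170·150.0)/0.8256 = 21.86 mg/L.
After outfall 3: Q = 0.8256 + 0.08760 = 0.9132 m³/s; C = (0.8256·21.86 + 0.08760·141.0)/0.9132 = 33.29 mg/L.

33.3 mg/L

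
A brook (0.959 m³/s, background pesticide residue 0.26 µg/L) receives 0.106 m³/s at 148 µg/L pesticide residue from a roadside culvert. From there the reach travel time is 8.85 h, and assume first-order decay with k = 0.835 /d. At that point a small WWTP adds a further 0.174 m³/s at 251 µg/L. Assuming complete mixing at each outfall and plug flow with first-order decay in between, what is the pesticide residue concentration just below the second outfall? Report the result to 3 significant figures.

44.7 µg/L

Conservation of mass: C = (0.9590·0.2600 + 0.1060·148.0) / 1.065 = 15.94/1.065 = 14.96 µg/L; combined flow 1.065 m³/s.
First-order decay: C = 14.96·exp(−k·t) = 14.96·0.7350 = 11.00 µg/L.
Second outfall: C = (1.065·11.00 + 0.1740·251.0)/1.239 = 44.70 µg/L.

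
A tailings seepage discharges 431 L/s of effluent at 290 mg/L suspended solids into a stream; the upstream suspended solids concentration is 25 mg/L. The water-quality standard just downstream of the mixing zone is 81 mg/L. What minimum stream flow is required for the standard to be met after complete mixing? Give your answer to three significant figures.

1610 L/s

Set C_mix = 81: (Q·25.00 + 431.0·290.0) / (Q + 431.0) = 81
→ Q = 431.0·(290.0 − 81)/(81 − 25.00) = 1609 L/s.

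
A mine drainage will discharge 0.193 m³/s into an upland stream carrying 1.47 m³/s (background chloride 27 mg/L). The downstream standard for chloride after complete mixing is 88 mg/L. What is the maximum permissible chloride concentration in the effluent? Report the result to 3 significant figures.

At the limit, (Qr·Cr + Qe·Cₑ)/(Qr + Qe) = 88:
Cₑ = (1.663·88 − 1.470·27.00) / 0.1930 = 552.6 mg/L.

553 mg/L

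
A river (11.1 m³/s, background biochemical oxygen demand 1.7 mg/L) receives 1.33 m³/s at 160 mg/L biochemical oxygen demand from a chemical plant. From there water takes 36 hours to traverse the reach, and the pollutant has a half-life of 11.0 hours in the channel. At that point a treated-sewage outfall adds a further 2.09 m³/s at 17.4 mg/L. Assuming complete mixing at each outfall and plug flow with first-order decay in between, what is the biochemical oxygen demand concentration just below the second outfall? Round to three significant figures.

4.16 mg/L

Flow-weighted average: C = (11.10·1.700 + 1.330·160.0) / 12.43 = 231.7/12.43 = 18.64 mg/L; combined flow 12.43 m³/s.
Half-life 11.0 h → k = ln 2 / 11.0 = 0.06301 h⁻¹ = 1.512 d⁻¹.
After decay, C = 18.64 × e^(−kt) = 18.64 × 0.1035 = 1.928 mg/L.
At the second outfall, C = (12.43·1.928 + 2.090·17.40) / (12.43 + 2.090) = 4.155 mg/L.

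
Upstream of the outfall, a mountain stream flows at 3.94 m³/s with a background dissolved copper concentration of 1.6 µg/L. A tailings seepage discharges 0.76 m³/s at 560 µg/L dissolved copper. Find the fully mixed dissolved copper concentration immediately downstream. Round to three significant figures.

91.9 µg/L

Mass balance: C = (3.940·1.600 + 0.7600·560.0) / 4.700 = 431.9/4.700 = 91.89 µg/L.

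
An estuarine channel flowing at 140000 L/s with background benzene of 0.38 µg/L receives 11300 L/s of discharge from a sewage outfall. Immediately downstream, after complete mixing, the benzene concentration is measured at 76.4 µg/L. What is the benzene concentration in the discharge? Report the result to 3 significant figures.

1020 µg/L

Mass balance: 140000·0.3800 + 11300·Cₑ = 151300·76.40
→ Cₑ = (151300·76.40 − 140000·0.3800) / 11300 = 1018 µg/L.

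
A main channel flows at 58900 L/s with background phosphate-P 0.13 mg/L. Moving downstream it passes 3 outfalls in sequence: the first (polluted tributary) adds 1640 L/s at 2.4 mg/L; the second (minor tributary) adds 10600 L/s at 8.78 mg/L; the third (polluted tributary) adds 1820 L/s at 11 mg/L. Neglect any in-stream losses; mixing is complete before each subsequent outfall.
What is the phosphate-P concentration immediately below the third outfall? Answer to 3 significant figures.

After outfall 1: Q = 58900 + 1640 = 60540 L/s; C = (58900·0.1300 + 1640·2.400)/60540 = 0.1915 mg/L.
After outfall 2: Q = 60540 + 10600 = 71140 L/s; C = (60540·0.1915 + 10600·8.780)/71140 = 1.471 mg/L.
After outfall 3: Q = 71140 + 1820 = 72960 L/s; C = (71140·1.471 + 1820·11.00)/72960 = 1.709 mg/L.

1.71 mg/L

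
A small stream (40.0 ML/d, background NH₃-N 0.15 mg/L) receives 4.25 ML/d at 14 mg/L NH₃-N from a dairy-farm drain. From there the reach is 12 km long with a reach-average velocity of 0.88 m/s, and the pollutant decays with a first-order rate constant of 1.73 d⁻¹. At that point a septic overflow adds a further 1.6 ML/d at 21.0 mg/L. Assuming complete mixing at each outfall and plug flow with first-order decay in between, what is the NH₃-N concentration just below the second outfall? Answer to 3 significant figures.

1.82 mg/L

Flow-weighted average: C = (40.00·0.1500 + 4.250·14.00) / 44.25 = 65.50/44.25 = 1.480 mg/L; combined flow 44.25 ML/d.
Travel time t = 12·1000 / 0.88 = 13640 s = 3.788 h.
Applying C = C₀e^(−kt): 1.480 × 0.7611 = 1.127 mg/L.
Second outfall: C = (44.25·1.127 + 1.600·21.00)/45.85 = 1.820 mg/L.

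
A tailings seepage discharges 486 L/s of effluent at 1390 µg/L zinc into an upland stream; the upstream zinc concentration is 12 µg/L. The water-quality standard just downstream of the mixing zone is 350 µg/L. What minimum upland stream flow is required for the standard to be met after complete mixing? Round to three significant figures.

Set C_mix = 350: (Q·12.00 + 486.0·1390) / (Q + 486.0) = 350
→ Q = 486.0·(1390 − 350)/(350 − 12.00) = 1495 L/s.

1500 L/s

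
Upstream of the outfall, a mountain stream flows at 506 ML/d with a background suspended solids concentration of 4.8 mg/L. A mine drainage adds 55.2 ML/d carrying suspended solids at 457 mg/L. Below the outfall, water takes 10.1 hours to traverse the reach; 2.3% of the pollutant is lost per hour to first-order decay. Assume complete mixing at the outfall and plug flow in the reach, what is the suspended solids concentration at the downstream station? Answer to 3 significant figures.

39.0 mg/L

After mixing, C = (506.0·4.800 + 55.20·457.0) / 561.2 = 27660/561.2 = 49.28 mg/L.
2.3%/h lost → k = −ln(1 − 0.023) = 0.02327 h⁻¹.
First-order decay: C = 49.28·exp(−k·t) = 49.28·0.7906 = 38.96 mg/L.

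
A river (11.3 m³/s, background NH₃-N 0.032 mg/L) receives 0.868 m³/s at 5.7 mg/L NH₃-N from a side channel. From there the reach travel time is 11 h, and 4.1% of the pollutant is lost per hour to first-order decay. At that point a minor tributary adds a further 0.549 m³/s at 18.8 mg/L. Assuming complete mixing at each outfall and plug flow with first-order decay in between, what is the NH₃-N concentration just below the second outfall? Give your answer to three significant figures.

1.08 mg/L

After mixing, C = (11.30·0.03200 + 0.8680·5.700) / 12.17 = 5.309/12.17 = 0.4363 mg/L; combined flow 12.17 m³/s.
4.1%/h lost → k = −ln(1 − 0.041) = 0.04186 h⁻¹.
After decay, C = 0.4363 × e^(−kt) = 0.4363 × 0.6310 = 0.2753 mg/L.
At the second outfall, C = (12.17·0.2753 + 0.5490·18.80) / (12.17 + 0.5490) = 1.075 mg/L.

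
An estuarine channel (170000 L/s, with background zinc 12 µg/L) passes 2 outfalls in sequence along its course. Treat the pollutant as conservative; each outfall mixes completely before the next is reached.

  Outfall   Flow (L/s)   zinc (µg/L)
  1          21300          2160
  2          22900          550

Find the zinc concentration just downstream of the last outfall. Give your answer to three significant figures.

Below outfall 1: Q → 191300 L/s, C = (170000·12.00 + 21300·2160)/191300 = 251.2 µg/L.
Below outfall 2: Q → 214200 L/s, C = (191300·251.2 + 22900·550.0)/214200 = 283.1 µg/L.

283 µg/L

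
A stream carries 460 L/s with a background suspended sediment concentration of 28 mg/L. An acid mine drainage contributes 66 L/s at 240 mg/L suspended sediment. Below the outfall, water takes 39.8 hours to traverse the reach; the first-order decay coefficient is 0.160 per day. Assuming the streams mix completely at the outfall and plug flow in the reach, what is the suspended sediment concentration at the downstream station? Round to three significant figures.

Mass balance: C = (460.0·28.00 + 66.00·240.0) / 526.0 = 28720/526.0 = 54.60 mg/L.
Decay over the reach: 54.60·exp(−kt) = 54.60·0.7670 = 41.88 mg/L.

41.9 mg/L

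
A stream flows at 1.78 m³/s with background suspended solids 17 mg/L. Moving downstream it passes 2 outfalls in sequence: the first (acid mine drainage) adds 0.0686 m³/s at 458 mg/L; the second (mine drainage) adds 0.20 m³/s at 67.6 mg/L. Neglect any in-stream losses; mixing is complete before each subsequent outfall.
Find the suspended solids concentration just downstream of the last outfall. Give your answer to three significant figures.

36.7 mg/L

Outfall 1: combined Q = 1.849 m³/s; C = (1.780·17.00 + 0.06860·458.0)/1.849 = 33.37 mg/L.
Outfall 2: combined Q = 2.049 m³/s; C = (1.849·33.37 + 0.2000·67.60)/2.049 = 36.71 mg/L.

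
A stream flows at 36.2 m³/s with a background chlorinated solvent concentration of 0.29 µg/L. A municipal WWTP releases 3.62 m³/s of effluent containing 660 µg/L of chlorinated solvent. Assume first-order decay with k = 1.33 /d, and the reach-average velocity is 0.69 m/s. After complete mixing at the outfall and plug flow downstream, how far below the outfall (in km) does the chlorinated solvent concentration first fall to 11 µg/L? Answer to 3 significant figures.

Mass balance: C = (36.20·0.2900 + 3.620·660.0) / 39.82 = 2400/39.82 = 60.26 µg/L.
Set 60.26·exp(−k·t) = 11 → t = ln(60.26/11)/k = 110500 s = 30.69 h.
Distance = v·t = 0.69·110500 = 76240 m = 76.24 km.

76.2 km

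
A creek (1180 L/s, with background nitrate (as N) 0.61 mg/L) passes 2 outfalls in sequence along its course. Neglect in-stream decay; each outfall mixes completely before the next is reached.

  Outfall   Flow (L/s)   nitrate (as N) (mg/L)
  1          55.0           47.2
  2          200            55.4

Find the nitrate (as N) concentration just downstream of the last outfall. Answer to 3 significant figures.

Below outfall 1: Q → 1235 L/s, C = (1180·0.6100 + 55.00·47.20)/1235 = 2.685 mg/L.
Below outfall 2: Q → 1435 L/s, C = (1235·2.685 + 200.0·55.40)/1435 = 10.03 mg/L.

10.0 mg/L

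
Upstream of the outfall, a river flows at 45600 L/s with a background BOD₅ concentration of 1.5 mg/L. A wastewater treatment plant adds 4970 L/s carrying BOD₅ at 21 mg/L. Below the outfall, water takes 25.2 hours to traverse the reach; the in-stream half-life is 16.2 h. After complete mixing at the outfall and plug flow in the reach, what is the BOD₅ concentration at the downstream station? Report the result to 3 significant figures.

After mixing, C = (45600·1.500 + 4970·21.00) / 50570 = 172800/50570 = 3.416 mg/L.
Half-life 16.2 h → k = ln 2 / 16.2 = 0.04279 h⁻¹ = 1.027 d⁻¹.
After decay, C = 3.416 × e^(−kt) = 3.416 × 0.3402 = 1.162 mg/L.

1.16 mg/L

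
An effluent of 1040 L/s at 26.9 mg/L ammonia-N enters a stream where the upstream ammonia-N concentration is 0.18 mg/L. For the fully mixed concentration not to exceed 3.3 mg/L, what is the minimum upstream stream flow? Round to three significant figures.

7870 L/s

Set C_mix = 3.3: (Q·0.1800 + 1040·26.90) / (Q + 1040) = 3.3
→ Q = 1040·(26.90 − 3.3)/(3.3 − 0.1800) = 7867 L/s.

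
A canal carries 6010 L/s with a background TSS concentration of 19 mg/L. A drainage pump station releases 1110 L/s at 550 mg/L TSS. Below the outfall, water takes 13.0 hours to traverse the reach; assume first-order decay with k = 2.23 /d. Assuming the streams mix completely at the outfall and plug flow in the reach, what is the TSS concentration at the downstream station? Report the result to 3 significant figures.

30.4 mg/L

Flow-weighted average: C = (6010·19.00 + 1110·550.0) / 7120 = 724700/7120 = 101.8 mg/L.
Applying C = C₀e^(−kt): 101.8 × 0.2988 = 30.41 mg/L.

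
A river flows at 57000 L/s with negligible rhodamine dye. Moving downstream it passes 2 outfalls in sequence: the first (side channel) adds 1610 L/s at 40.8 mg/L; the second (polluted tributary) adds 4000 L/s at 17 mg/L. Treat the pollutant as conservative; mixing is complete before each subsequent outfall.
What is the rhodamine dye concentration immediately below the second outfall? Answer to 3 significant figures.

2.14 mg/L

After outfall 1: Q = 57000 + 1610 = 58610 L/s; C = (57000·0 + 1610·40.80)/58610 = 1.121 mg/L.
After outfall 2: Q = 58610 + 4000 = 62610 L/s; C = (58610·1.121 + 4000·17.00)/62610 = 2.135 mg/L.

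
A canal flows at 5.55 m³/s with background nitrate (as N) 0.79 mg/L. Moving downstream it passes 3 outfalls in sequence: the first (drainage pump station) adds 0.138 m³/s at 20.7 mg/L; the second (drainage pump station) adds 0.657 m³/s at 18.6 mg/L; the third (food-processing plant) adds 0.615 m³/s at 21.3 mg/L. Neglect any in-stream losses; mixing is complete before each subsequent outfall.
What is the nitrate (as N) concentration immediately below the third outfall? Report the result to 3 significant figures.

4.68 mg/L

Below outfall 1: Q → 5.688 m³/s, C = (5.550·0.7900 + 0.1380·20.70)/5.688 = 1.273 mg/L.
Below outfall 2: Q → 6.345 m³/s, C = (5.688·1.273 + 0.6570·18.60)/6.345 = 3.067 mg/L.
Below outfall 3: Q → 6.960 m³/s, C = (6.345·3.067 + 0.6150·21.30)/6.960 = 4.678 mg/L.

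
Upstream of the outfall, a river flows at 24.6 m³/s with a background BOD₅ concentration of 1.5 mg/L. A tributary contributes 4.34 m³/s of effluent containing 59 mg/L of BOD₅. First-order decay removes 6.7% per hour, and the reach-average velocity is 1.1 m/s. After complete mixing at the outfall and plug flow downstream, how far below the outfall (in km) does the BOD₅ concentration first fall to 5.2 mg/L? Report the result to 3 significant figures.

38.0 km

Mass balance: C = (24.60·1.500 + 4.340·59.00) / 28.94 = 293.0/28.94 = 10.12 mg/L.
6.7%/h lost → k = −ln(1 − 0.067) = 0.06935 h⁻¹.
Set 10.12·exp(−k·t) = 5.2 → t = ln(10.12/5.2)/k = 34580 s = 9.606 h.
Distance = v·t = 1.1·34580 = 38040 m = 38.04 km.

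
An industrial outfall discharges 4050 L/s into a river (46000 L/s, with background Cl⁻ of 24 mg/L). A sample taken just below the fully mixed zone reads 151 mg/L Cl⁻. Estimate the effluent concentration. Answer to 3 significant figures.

Mass balance: 46000·24.00 + 4050·Cₑ = 50050·151.0
→ Cₑ = (50050·151.0 − 46000·24.00) / 4050 = 1593 mg/L.

1590 mg/L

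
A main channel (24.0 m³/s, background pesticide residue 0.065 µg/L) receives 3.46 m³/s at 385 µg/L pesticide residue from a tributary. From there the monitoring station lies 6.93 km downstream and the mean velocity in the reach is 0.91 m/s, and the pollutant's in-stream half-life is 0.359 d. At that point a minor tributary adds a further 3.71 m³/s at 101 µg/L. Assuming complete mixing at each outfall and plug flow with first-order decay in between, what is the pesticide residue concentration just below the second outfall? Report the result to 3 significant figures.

Conservation of mass: C = (24.00·0.06500 + 3.460·385.0) / 27.46 = 1334/27.46 = 48.57 µg/L; combined flow 27.46 m³/s.
Travel time t = 6.93·1000 / 0.91 = 7615 s = 2.115 h.
Half-life 0.359 d → k = ln 2 / 0.359 = 1.931 d⁻¹.
After decay, C = 48.57 × e^(−kt) = 48.57 × 0.8435 = 40.97 µg/L.
Second outfall: C = (27.46·40.97 + 3.710·101.0)/31.17 = 48.11 µg/L.

48.1 µg/L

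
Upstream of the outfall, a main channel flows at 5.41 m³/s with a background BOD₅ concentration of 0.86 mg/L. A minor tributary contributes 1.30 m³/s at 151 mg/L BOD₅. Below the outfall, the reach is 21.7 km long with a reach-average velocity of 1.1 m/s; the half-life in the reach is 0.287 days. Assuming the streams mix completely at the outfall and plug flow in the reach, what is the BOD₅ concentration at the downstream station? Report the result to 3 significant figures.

Flow-weighted average: C = (5.410·0.8600 + 1.300·151.0) / 6.710 = 201.0/6.710 = 29.95 mg/L.
Travel time t = 21.7·1000 / 1.1 = 19730 s = 5.480 h.
Half-life 0.287 d → k = ln 2 / 0.287 = 2.415 d⁻¹.
After decay, C = 29.95 × e^(−kt) = 29.95 × 0.5761 = 17.25 mg/L.

17.3 mg/L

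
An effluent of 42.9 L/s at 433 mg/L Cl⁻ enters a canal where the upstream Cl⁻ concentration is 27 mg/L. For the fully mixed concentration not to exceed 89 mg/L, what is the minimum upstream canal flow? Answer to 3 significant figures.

238 L/s

Set C_mix = 89: (Q·27.00 + 42.90·433.0) / (Q + 42.90) = 89
→ Q = 42.90·(433.0 − 89)/(89 − 27.00) = 238.0 L/s.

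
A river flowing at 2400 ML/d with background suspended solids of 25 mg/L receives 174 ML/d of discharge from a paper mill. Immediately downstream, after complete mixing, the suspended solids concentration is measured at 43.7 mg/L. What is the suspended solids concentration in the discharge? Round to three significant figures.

Mass balance: 2400·25.00 + 174.0·Cₑ = 2574·43.70
→ Cₑ = (2574·43.70 − 2400·25.00) / 174.0 = 301.6 mg/L.

302 mg/L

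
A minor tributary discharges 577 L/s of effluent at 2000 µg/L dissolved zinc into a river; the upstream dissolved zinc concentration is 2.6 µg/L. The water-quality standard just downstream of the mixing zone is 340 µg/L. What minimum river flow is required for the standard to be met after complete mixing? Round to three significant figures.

Set C_mix = 340: (Q·2.600 + 577.0·2000) / (Q + 577.0) = 340
→ Q = 577.0·(2000 − 340)/(340 − 2.600) = 2839 L/s.

2840 L/s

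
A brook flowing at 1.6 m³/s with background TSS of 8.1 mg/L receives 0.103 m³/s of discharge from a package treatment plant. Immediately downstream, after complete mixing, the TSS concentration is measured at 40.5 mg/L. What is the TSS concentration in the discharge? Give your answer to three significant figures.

Mass balance: 1.600·8.100 + 0.1030·Cₑ = 1.703·40.50
→ Cₑ = (1.703·40.50 − 1.600·8.100) / 0.1030 = 543.8 mg/L.

544 mg/L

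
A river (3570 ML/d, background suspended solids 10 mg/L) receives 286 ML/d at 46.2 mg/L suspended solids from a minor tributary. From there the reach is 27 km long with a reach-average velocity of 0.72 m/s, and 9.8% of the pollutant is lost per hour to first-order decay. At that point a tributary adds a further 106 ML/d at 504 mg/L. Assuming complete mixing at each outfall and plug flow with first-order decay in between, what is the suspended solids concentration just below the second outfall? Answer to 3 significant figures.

After mixing, C = (3570·10.00 + 286.0·46.20) / 3856 = 48910/3856 = 12.68 mg/L; combined flow 3856 ML/d.
Travel time t = 27·1000 / 0.72 = 37500 s = 10.42 h.
9.8%/h lost → k = −ln(1 − 0.098) = 0.1031 h⁻¹.
First-order decay: C = 12.68·exp(−k·t) = 12.68·0.3415 = 4.332 mg/L.
Second outfall: C = (3856·4.332 + 106.0·504.0)/3962 = 17.70 mg/L.

17.7 mg/L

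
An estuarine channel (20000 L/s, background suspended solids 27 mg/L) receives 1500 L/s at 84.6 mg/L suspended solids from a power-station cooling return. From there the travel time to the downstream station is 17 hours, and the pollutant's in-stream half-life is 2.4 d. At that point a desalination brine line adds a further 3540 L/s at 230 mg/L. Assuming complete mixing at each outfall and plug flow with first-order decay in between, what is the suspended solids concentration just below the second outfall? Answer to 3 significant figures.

After mixing, C = (20000·27.00 + 1500·84.60) / 21500 = 666900/21500 = 31.02 mg/L; combined flow 21500 L/s.
Half-life 2.4 d → k = ln 2 / 2.4 = 0.2888 d⁻¹.
Decay over the reach: 31.02·exp(−kt) = 31.02·0.8150 = 25.28 mg/L.
At the second outfall, C = (21500·25.28 + 3540·230.0) / (21500 + 3540) = 54.22 mg/L.

54.2 mg/L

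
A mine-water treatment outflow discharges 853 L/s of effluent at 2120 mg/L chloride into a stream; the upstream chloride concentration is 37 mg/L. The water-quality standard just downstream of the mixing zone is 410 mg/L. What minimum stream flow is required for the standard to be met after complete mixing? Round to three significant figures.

Set C_mix = 410: (Q·37.00 + 853.0·2120) / (Q + 853.0) = 410
→ Q = 853.0·(2120 − 410)/(410 − 37.00) = 3911 L/s.

3910 L/s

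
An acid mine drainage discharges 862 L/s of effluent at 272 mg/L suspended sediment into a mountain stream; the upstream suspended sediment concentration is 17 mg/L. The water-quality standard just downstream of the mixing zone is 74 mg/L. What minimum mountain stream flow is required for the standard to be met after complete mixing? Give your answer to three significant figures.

Set C_mix = 74: (Q·17.00 + 862.0·272.0) / (Q + 862.0) = 74
→ Q = 862.0·(272.0 − 74)/(74 − 17.00) = 2994 L/s.

2990 L/s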